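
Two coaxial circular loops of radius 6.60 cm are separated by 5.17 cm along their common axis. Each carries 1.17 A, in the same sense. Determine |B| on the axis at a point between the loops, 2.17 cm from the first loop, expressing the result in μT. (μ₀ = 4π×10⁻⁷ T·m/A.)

B ≈ 18.0 μT

Each loop contributes B = μ₀IR²/[2(R²+z²)^(3/2)] on the axis, with z measured from that loop.
Loop 1 (z = 0.0217 m): B₁ = 9.55×10⁻⁶ T. Loop 2 (z = 0.03 m): B₂ = 8.40×10⁻⁶ T.
The fields add: B = B₁ + B₂ = 1.80×10⁻⁵ T.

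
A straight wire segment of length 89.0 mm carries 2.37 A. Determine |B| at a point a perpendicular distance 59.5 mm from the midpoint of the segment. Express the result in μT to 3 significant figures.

For a finite straight segment, B = (μ₀I/4πd)(sinθ₁ + sinθ₂), where θ₁, θ₂ are the angles from the perpendicular to each end.
The perpendicular from the point meets the wire at its midpoint, so each end is L/2 = 0.0445 m away along the wire.
sinθ₁ = 0.0445/√(0.0445²+0.0595²) = 0.5989; sinθ₂ = 0.0445/√(0.0445²+0.0595²) = 0.5989.
B = (4π×10⁻⁷ × 2.37) / (4π × 0.0595) × (0.5989 + 0.5989) = 4.77×10⁻⁶ T.

B ≈ 4.77 μT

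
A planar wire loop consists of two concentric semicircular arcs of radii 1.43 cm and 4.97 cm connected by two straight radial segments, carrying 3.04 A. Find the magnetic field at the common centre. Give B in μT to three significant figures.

B ≈ 47.6 μT

The radial connectors point toward the centre, so dl × r̂ = 0 and they contribute nothing.
Each semicircle gives μ₀I/(4R): inner arc 6.68×10⁻⁵ T, outer arc 1.92×10⁻⁵ T.
The two arcs carry current in opposite angular senses, so their fields oppose: B = |6.68×10⁻⁵ − 1.92×10⁻⁵| = 4.76×10⁻⁵ T.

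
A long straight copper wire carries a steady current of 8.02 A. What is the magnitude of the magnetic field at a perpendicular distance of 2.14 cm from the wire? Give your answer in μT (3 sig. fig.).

B ≈ 75.0 μT

For an infinitely long straight wire, B = μ₀I/(2πd).
B = (4π×10⁻⁷ × 8.02) / (2π × 0.0214) = 7.50×10⁻⁵ T.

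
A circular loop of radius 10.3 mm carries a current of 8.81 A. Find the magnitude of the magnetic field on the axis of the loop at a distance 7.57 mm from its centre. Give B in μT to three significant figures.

On the axis of a circular loop, B = μ₀IR² / [2(R²+z²)^(3/2)].
R² + z² = (0.0103)² + (0.00757)² = 0.0001634 m², and (R²+z²)^(3/2) = 2.09×10⁻⁶ m³.
B = (4π×10⁻⁷ × 8.81 × 0.0001061) / (2 × 2.09×10⁻⁶) = 2.81×10⁻⁴ T.

B ≈ 281 μT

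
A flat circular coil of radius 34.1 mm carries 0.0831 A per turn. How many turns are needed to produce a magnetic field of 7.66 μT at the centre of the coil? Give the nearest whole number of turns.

N = 5

For an N-turn coil, B = Nμ₀I/(2R). A single turn gives B₁ = 1.53×10⁻⁶ T with R = 0.0341 m.
N = B/B₁ = 7.66×10⁻⁶ / 1.53×10⁻⁶ = 5.00.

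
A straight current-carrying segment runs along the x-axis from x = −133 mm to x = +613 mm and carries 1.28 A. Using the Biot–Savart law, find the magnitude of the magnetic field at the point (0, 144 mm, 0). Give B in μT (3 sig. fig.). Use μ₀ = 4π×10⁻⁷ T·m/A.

B ≈ 1.47 μT

For a finite straight segment, B = (μ₀I/4πd)(sinθ₁ + sinθ₂), where θ₁, θ₂ are the angles from the perpendicular to each end.
The perpendicular distance is d = 0.144 m; the end-offsets along the wire are a = 0.133 m and b = 0.613 m.
sinθ₁ = 0.133/√(0.133²+0.144²) = 0.6785; sinθ₂ = 0.613/√(0.613²+0.144²) = 0.9735.
B = (4π×10⁻⁷ × 1.28) / (4π × 0.144) × (0.6785 + 0.9735) = 1.47×10⁻⁶ T.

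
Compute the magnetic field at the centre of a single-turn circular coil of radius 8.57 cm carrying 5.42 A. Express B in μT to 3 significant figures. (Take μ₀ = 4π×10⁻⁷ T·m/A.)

At the centre of a circular loop the Biot–Savart law gives B = μ₀I/(2R).
B = (4π×10⁻⁷ × 5.42) / (2 × 0.0857) = 3.97×10⁻⁵ T.

B ≈ 39.7 μT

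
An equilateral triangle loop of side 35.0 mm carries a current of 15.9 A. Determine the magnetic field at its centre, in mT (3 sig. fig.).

B ≈ 0.818 mT

Each side is a finite straight segment at perpendicular distance d = a/(2 tan(π/3)) = 0.0101 m from the centre, with end-angles ±π/3.
One side contributes B₁ = (μ₀I/4πd)·2 sin(π/3) = 2.73×10⁻⁴ T.
All 3 sides add in the same direction: B = 3 × 2.73×10⁻⁴ = 8.18×10⁻⁴ T.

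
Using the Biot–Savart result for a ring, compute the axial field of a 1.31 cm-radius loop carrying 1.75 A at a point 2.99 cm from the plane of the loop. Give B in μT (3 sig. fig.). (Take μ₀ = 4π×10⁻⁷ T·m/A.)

B ≈ 5.42 μT

On the axis of a circular loop, B = μ₀IR² / [2(R²+z²)^(3/2)].
R² + z² = (0.0131)² + (0.0299)² = 0.001066 m², and (R²+z²)^(3/2) = 3.48×10⁻⁵ m³.
B = (4π×10⁻⁷ × 1.75 × 0.0001716) / (2 × 3.48×10⁻⁵) = 5.42×10⁻⁶ T.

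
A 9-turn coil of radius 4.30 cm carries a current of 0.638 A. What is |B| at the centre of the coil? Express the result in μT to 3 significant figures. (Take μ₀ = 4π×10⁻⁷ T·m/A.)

For an N-turn flat coil, B = Nμ₀I/(2R) with R = 0.043 m.
B = 9 × 9.32×10⁻⁶ T = 8.39×10⁻⁵ T.

B ≈ 83.9 μT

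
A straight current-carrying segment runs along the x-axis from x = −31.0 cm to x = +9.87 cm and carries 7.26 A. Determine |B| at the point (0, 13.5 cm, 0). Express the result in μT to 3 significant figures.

For a finite straight segment, B = (μ₀I/4πd)(sinθ₁ + sinθ₂), where θ₁, θ₂ are the angles from the perpendicular to each end.
The perpendicular distance is d = 0.135 m; the end-offsets along the wire are a = 0.31 m and b = 0.0987 m.
sinθ₁ = 0.31/√(0.31²+0.135²) = 0.9168; sinθ₂ = 0.0987/√(0.0987²+0.135²) = 0.5902.
B = (4π×10⁻⁷ × 7.26) / (4π × 0.135) × (0.9168 + 0.5902) = 8.10×10⁻⁶ T.

B ≈ 8.10 μT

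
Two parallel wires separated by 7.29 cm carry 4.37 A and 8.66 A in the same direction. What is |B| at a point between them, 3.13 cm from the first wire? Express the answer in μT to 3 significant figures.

Each long wire gives B = μ₀I/(2πd). Distances are d₁ = 0.0313 m and d₂ = 0.0416 m.
B₁ = 2.79×10⁻⁵ T, B₂ = 4.16×10⁻⁵ T.
Between parallel currents the two contributions point in opposite directions, so they subtract. B = |B₁ − B₂| = |2.79×10⁻⁵ − 4.16×10⁻⁵| = 1.37×10⁻⁵ T.

B ≈ 13.7 μT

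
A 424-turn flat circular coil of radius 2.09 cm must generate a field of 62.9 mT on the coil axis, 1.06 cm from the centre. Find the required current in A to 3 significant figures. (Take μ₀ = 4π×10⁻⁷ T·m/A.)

I ≈ 6.96 A

For an N-turn coil, B = Nμ₀IR²/[2(R²+z²)^(3/2)] with R = 0.0209 m, z = 0.0106 m, so I = 2B(R²+z²)^(3/2)/(Nμ₀R²) = 2 × 6.29×10⁻² × 1.29×10⁻⁵ / (424 × 4π×10⁻⁷ × 0.0004368) = 6.96 A.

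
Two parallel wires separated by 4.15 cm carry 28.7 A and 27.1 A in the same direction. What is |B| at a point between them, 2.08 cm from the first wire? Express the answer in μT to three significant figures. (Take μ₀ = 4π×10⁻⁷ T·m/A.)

B ≈ 14.1 μT

Each long wire gives B = μ₀I/(2πd). Distances are d₁ = 0.0208 m and d₂ = 0.0207 m.
B₁ = 2.76×10⁻⁴ T, B₂ = 2.62×10⁻⁴ T.
Between parallel currents the two contributions point in opposite directions, so they subtract. B = |B₁ − B₂| = |2.76×10⁻⁴ − 2.62×10⁻⁴| = 1.41×10⁻⁵ T.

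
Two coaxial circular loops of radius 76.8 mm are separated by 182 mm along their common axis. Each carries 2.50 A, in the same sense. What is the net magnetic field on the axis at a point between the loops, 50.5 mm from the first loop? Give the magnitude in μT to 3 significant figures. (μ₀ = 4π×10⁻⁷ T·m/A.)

B ≈ 14.6 μT

Each loop contributes B = μ₀IR²/[2(R²+z²)^(3/2)] on the axis, with z measured from that loop.
Loop 1 (z = 0.0505 m): B₁ = 1.19×10⁻⁵ T. Loop 2 (z = 0.1315 m): B₂ = 2.62×10⁻⁶ T.
The fields add: B = B₁ + B₂ = 1.46×10⁻⁵ T.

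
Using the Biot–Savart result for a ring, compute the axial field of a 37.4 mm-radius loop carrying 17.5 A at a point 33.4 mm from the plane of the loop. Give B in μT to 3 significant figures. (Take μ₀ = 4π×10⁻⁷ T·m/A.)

On the axis of a circular loop, B = μ₀IR² / [2(R²+z²)^(3/2)].
R² + z² = (0.0374)² + (0.0334)² = 0.002514 m², and (R²+z²)^(3/2) = 1.26×10⁻⁴ m³.
B = (4π×10⁻⁷ × 17.5 × 0.001399) / (2 × 1.26×10⁻⁴) = 1.22×10⁻⁴ T.

B ≈ 122 μT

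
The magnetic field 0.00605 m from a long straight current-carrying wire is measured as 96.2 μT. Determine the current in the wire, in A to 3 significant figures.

For a long straight wire B = μ₀I/(2πd), so I = 2πdB/μ₀.
I = 2π × 0.00605 × 9.62×10⁻⁵ / (4π×10⁻⁷) = 2.91 A.

I ≈ 2.91 A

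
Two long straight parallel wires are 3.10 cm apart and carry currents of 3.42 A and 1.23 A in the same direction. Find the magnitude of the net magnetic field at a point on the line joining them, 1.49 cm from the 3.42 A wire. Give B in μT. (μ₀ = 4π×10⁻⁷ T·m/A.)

B ≈ 30.6 μT

Each long wire gives B = μ₀I/(2πd). Distances are d₁ = 0.0149 m and d₂ = 0.0161 m.
B₁ = 4.59×10⁻⁵ T, B₂ = 1.53×10⁻⁵ T.
Between parallel currents the two contributions point in opposite directions, so they subtract. B = |B₁ − B₂| = |4.59×10⁻⁵ − 1.53×10⁻⁵| = 3.06×10⁻⁵ T.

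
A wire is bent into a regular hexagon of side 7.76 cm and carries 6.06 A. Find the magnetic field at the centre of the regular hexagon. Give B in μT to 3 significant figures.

Each side is a finite straight segment at perpendicular distance d = a/(2 tan(π/6)) = 0.0672 m from the centre, with end-angles ±π/6.
One side contributes B₁ = (μ₀I/4πd)·2 sin(π/6) = 9.02×10⁻⁶ T.
All 6 sides add in the same direction: B = 6 × 9.02×10⁻⁶ = 5.41×10⁻⁵ T.

B ≈ 54.1 μT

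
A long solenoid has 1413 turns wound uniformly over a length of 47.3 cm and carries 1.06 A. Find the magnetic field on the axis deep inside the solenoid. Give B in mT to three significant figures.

Inside a long solenoid, B = μ₀nI with n = 2987 turns/m.
B = 4π×10⁻⁷ × 2987 × 1.06 = 3.98×10⁻³ T.

B ≈ 3.98 mT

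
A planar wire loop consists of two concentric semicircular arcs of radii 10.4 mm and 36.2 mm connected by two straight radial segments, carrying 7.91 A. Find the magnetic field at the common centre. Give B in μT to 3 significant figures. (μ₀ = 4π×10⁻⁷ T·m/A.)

The radial connectors point toward the centre, so dl × r̂ = 0 and they contribute nothing.
Each semicircle gives μ₀I/(4R): inner arc 2.39×10⁻⁴ T, outer arc 6.86×10⁻⁵ T.
The two arcs carry current in opposite angular senses, so their fields oppose: B = |2.39×10⁻⁴ − 6.86×10⁻⁵| = 1.70×10⁻⁴ T.

B ≈ 170 μT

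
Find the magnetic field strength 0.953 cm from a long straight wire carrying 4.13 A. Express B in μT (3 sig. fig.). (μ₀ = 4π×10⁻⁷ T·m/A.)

For an infinitely long straight wire, B = μ₀I/(2πd).
B = (4π×10⁻⁷ × 4.13) / (2π × 0.00953) = 8.67×10⁻⁵ T.

B ≈ 86.7 μT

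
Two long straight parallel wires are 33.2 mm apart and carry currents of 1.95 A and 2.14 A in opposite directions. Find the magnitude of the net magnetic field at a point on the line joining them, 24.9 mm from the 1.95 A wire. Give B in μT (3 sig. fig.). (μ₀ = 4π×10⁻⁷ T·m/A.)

B ≈ 67.2 μT

Each long wire gives B = μ₀I/(2πd). Distances are d₁ = 0.0249 m and d₂ = 0.0083 m.
B₁ = 1.57×10⁻⁵ T, B₂ = 5.16×10⁻⁵ T.
Between antiparallel currents both contributions point the same way, so they add. B = B₁ + B₂ = 1.57×10⁻⁵ + 5.16×10⁻⁵ = 6.72×10⁻⁵ T.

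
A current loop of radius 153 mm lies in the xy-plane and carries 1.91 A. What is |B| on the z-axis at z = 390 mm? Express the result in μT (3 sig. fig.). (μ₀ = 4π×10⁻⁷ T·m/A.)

B ≈ 0.382 μT

On the axis of a circular loop, B = μ₀IR² / [2(R²+z²)^(3/2)].
R² + z² = (0.153)² + (0.39)² = 0.1755 m², and (R²+z²)^(3/2) = 7.35×10⁻² m³.
B = (4π×10⁻⁷ × 1.91 × 0.02341) / (2 × 7.35×10⁻²) = 3.82×10⁻⁷ T.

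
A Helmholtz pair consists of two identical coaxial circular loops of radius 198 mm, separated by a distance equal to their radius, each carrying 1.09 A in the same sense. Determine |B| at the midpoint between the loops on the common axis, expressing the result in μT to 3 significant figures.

Each loop contributes B = μ₀IR²/[2(R²+z²)^(3/2)] on the axis, with z measured from that loop.
Loop 1 (z = 0.099 m): B₁ = 2.48×10⁻⁶ T. Loop 2 (z = 0.099 m): B₂ = 2.48×10⁻⁶ T.
The fields add: B = B₁ + B₂ = 4.95×10⁻⁶ T.

B ≈ 4.95 μT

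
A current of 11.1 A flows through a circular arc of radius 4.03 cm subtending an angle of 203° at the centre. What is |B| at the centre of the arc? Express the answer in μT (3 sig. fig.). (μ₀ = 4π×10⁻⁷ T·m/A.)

B ≈ 97.6 μT

The Biot–Savart field of a circular arc at its centre is B = μ₀Iφ/(4πR), with φ = 3.543 rad.
B = (4π×10⁻⁷ × 11.1 × 3.543) / (4π × 0.0403) = 9.76×10⁻⁵ T.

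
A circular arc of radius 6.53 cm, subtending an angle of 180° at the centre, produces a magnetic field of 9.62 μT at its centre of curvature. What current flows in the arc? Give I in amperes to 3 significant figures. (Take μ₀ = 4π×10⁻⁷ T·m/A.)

For a circular arc, B = μ₀Iφ/(4πR) with φ in radians; here φ = 3.142 rad.
So I = 4πRB/(μ₀φ) = 4π × 0.0653 × 9.62×10⁻⁶ / (4π×10⁻⁷ × 3.142) = 2.00 A.

I ≈ 2.00 A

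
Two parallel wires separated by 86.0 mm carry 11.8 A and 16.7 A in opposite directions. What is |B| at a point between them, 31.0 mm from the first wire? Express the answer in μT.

B ≈ 137 μT

Each long wire gives B = μ₀I/(2πd). Distances are d₁ = 0.031 m and d₂ = 0.055 m.
B₁ = 7.61×10⁻⁵ T, B₂ = 6.07×10⁻⁵ T.
Between antiparallel currents both contributions point the same way, so they add. B = B₁ + B₂ = 7.61×10⁻⁵ + 6.07×10⁻⁵ = 1.37×10⁻⁴ T.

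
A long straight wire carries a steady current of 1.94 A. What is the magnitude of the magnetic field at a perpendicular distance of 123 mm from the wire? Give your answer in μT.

B ≈ 3.15 μT

For an infinitely long straight wire, B = μ₀I/(2πd).
B = (4π×10⁻⁷ × 1.94) / (2π × 0.123) = 3.15×10⁻⁶ T.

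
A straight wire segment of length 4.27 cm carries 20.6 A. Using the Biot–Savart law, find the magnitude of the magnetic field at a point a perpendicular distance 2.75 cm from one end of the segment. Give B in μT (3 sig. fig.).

B ≈ 63.0 μT

For a finite straight segment, B = (μ₀I/4πd)(sinθ₁ + sinθ₂), where θ₁, θ₂ are the angles from the perpendicular to each end.
The perpendicular foot is at one end, so the two end-offsets along the wire are 0 and L = 0.0427 m.
sinθ₁ = 0/√(0²+0.0275²) = 0.0000; sinθ₂ = 0.0427/√(0.0427²+0.0275²) = 0.8407.
B = (4π×10⁻⁷ × 20.6) / (4π × 0.0275) × (0.0000 + 0.8407) = 6.30×10⁻⁵ T.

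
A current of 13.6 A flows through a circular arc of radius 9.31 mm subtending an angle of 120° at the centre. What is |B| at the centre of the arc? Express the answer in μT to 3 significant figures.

B ≈ 306 μT

The Biot–Savart field of a circular arc at its centre is B = μ₀Iφ/(4πR), with φ = 2.094 rad.
B = (4π×10⁻⁷ × 13.6 × 2.094) / (4π × 0.00931) = 3.06×10⁻⁴ T.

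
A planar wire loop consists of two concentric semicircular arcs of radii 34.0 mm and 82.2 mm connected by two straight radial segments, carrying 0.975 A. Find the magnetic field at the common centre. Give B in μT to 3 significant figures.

The radial connectors point toward the centre, so dl × r̂ = 0 and they contribute nothing.
Each semicircle gives μ₀I/(4R): inner arc 9.01×10⁻⁶ T, outer arc 3.73×10⁻⁶ T.
The two arcs carry current in opposite angular senses, so their fields oppose: B = |9.01×10⁻⁶ − 3.73×10⁻⁶| = 5.28×10⁻⁶ T.

B ≈ 5.28 μT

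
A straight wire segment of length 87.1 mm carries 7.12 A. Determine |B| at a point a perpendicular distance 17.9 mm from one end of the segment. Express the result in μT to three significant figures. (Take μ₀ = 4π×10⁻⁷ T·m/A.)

B ≈ 39.0 μT

For a finite straight segment, B = (μ₀I/4πd)(sinθ₁ + sinθ₂), where θ₁, θ₂ are the angles from the perpendicular to each end.
The perpendicular foot is at one end, so the two end-offsets along the wire are 0 and L = 0.0871 m.
sinθ₁ = 0/√(0²+0.0179²) = 0.0000; sinθ₂ = 0.0871/√(0.0871²+0.0179²) = 0.9795.
B = (4π×10⁻⁷ × 7.12) / (4π × 0.0179) × (0.0000 + 0.9795) = 3.90×10⁻⁵ T.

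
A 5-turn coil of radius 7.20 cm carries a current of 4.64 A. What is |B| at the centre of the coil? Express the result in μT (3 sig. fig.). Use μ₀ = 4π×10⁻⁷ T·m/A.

B ≈ 202 μT

For an N-turn flat coil, B = Nμ₀I/(2R) with R = 0.072 m.
B = 5 × 4.05×10⁻⁵ T = 2.02×10⁻⁴ T.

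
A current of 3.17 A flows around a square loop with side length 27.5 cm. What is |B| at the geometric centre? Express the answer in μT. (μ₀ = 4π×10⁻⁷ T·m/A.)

B ≈ 13.0 μT

Each side is a finite straight segment at perpendicular distance d = a/(2 tan(π/4)) = 0.1375 m from the centre, with end-angles ±π/4.
One side contributes B₁ = (μ₀I/4πd)·2 sin(π/4) = 3.26×10⁻⁶ T.
All 4 sides add in the same direction: B = 4 × 3.26×10⁻⁶ = 1.30×10⁻⁵ T.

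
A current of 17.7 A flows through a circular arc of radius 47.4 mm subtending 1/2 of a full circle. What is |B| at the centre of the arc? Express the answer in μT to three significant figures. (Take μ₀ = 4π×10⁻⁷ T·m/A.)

B ≈ 117 μT

The Biot–Savart field of a circular arc at its centre is B = μ₀Iφ/(4πR), with φ = 3.142 rad.
B = (4π×10⁻⁷ × 17.7 × 3.142) / (4π × 0.0474) = 1.17×10⁻⁴ T.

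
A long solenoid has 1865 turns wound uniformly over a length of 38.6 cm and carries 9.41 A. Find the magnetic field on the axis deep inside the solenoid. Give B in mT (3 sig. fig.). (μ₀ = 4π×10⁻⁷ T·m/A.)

B ≈ 57.1 mT

Inside a long solenoid, B = μ₀nI with n = 4832 turns/m.
B = 4π×10⁻⁷ × 4832 × 9.41 = 5.71×10⁻² T.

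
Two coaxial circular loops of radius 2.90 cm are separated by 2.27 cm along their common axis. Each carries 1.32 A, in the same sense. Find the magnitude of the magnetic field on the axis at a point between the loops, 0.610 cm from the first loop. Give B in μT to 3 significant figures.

Each loop contributes B = μ₀IR²/[2(R²+z²)^(3/2)] on the axis, with z measured from that loop.
Loop 1 (z = 0.0061 m): B₁ = 2.68×10⁻⁵ T. Loop 2 (z = 0.0166 m): B₂ = 1.87×10⁻⁵ T.
The fields add: B = B₁ + B₂ = 4.55×10⁻⁵ T.

B ≈ 45.5 μT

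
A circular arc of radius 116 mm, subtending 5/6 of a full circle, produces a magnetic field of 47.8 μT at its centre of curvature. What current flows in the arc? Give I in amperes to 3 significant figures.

I ≈ 10.6 A

For a circular arc, B = μ₀Iφ/(4πR) with φ in radians; here φ = 5.236 rad.
So I = 4πRB/(μ₀φ) = 4π × 0.116 × 4.78×10⁻⁵ / (4π×10⁻⁷ × 5.236) = 10.6 A.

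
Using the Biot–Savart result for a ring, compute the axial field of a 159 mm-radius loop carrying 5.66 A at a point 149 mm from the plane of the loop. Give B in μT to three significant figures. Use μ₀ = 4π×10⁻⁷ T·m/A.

B ≈ 8.69 μT

On the axis of a circular loop, B = μ₀IR² / [2(R²+z²)^(3/2)].
R² + z² = (0.159)² + (0.149)² = 0.04748 m², and (R²+z²)^(3/2) = 1.03×10⁻² m³.
B = (4π×10⁻⁷ × 5.66 × 0.02528) / (2 × 1.03×10⁻²) = 8.69×10⁻⁶ T.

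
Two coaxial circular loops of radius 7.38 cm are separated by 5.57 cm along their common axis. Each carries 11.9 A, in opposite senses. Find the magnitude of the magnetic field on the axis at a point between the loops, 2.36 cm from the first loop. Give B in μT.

B ≈ 9.42 μT

Each loop contributes B = μ₀IR²/[2(R²+z²)^(3/2)] on the axis, with z measured from that loop.
Loop 1 (z = 0.0236 m): B₁ = 8.75×10⁻⁵ T. Loop 2 (z = 0.0321 m): B₂ = 7.81×10⁻⁵ T.
The fields oppose: B = |B₁ − B₂| = 9.42×10⁻⁶ T.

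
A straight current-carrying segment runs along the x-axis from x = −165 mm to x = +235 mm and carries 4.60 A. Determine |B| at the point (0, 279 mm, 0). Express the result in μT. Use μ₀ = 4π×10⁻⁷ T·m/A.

For a finite straight segment, B = (μ₀I/4πd)(sinθ₁ + sinθ₂), where θ₁, θ₂ are the angles from the perpendicular to each end.
The perpendicular distance is d = 0.279 m; the end-offsets along the wire are a = 0.165 m and b = 0.235 m.
sinθ₁ = 0.165/√(0.165²+0.279²) = 0.5090; sinθ₂ = 0.235/√(0.235²+0.279²) = 0.6442.
B = (4π×10⁻⁷ × 4.60) / (4π × 0.279) × (0.5090 + 0.6442) = 1.90×10⁻⁶ T.

B ≈ 1.90 μT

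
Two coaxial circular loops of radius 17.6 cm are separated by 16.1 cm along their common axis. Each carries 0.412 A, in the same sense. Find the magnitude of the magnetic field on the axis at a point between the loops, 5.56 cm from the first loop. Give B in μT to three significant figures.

Each loop contributes B = μ₀IR²/[2(R²+z²)^(3/2)] on the axis, with z measured from that loop.
Loop 1 (z = 0.0556 m): B₁ = 1.28×10⁻⁶ T. Loop 2 (z = 0.1054 m): B₂ = 9.29×10⁻⁷ T.
The fields add: B = B₁ + B₂ = 2.20×10⁻⁶ T.

B ≈ 2.20 μT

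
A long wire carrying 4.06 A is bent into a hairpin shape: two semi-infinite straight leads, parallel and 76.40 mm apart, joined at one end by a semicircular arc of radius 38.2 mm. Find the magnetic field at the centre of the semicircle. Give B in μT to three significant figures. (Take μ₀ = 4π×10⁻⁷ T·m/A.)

The semicircular arc contributes B_arc = μ₀I·π/(4πR) = μ₀I/(4R) = 3.34×10⁻⁵ T.
Each semi-infinite lead is at perpendicular distance R = 0.0382 m from the centre, with the perpendicular foot at its near end, so it contributes μ₀I/(4πR); both point the same way, together 2.13×10⁻⁵ T.
Arc and leads all point the same direction: B = 3.34×10⁻⁵ + 2.13×10⁻⁵ = 5.46×10⁻⁵ T.

B ≈ 54.6 μT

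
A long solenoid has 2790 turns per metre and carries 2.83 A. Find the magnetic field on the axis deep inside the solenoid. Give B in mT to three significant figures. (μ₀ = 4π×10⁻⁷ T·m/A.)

Inside a long solenoid, B = μ₀nI with n = 2790 turns/m.
B = 4π×10⁻⁷ × 2790 × 2.83 = 9.92×10⁻³ T.

B ≈ 9.92 mT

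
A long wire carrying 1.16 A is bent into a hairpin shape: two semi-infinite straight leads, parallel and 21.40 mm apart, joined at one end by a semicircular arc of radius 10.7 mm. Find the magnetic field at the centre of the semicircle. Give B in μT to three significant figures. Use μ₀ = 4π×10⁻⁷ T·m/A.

B ≈ 55.7 μT

The semicircular arc contributes B_arc = μ₀I·π/(4πR) = μ₀I/(4R) = 3.41×10⁻⁵ T.
Each semi-infinite lead is at perpendicular distance R = 0.0107 m from the centre, with the perpendicular foot at its near end, so it contributes μ₀I/(4πR); both point the same way, together 2.17×10⁻⁵ T.
Arc and leads all point the same direction: B = 3.41×10⁻⁵ + 2.17×10⁻⁵ = 5.57×10⁻⁵ T.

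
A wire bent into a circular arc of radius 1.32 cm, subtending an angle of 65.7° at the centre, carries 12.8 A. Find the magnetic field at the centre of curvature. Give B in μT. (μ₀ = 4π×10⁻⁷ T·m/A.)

The Biot–Savart field of a circular arc at its centre is B = μ₀Iφ/(4πR), with φ = 1.147 rad.
B = (4π×10⁻⁷ × 12.8 × 1.147) / (4π × 0.0132) = 1.11×10⁻⁴ T.

B ≈ 111 μT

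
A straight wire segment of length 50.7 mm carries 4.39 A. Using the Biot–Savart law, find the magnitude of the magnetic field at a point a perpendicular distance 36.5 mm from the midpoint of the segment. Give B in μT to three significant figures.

B ≈ 13.7 μT

For a finite straight segment, B = (μ₀I/4πd)(sinθ₁ + sinθ₂), where θ₁, θ₂ are the angles from the perpendicular to each end.
The perpendicular from the point meets the wire at its midpoint, so each end is L/2 = 0.02535 m away along the wire.
sinθ₁ = 0.02535/√(0.02535²+0.0365²) = 0.5704; sinθ₂ = 0.02535/√(0.02535²+0.0365²) = 0.5704.
B = (4π×10⁻⁷ × 4.39) / (4π × 0.0365) × (0.5704 + 0.5704) = 1.37×10⁻⁵ T.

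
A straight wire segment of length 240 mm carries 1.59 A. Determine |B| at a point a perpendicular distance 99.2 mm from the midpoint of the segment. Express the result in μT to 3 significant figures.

B ≈ 2.47 μT

For a finite straight segment, B = (μ₀I/4πd)(sinθ₁ + sinθ₂), where θ₁, θ₂ are the angles from the perpendicular to each end.
The perpendicular from the point meets the wire at its midpoint, so each end is L/2 = 0.12 m away along the wire.
sinθ₁ = 0.12/√(0.12²+0.0992²) = 0.7707; sinθ₂ = 0.12/√(0.12²+0.0992²) = 0.7707.
B = (4π×10⁻⁷ × 1.59) / (4π × 0.0992) × (0.7707 + 0.7707) = 2.47×10⁻⁶ T.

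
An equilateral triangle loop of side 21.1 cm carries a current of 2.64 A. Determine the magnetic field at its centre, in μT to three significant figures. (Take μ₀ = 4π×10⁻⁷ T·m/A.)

B ≈ 22.5 μT

Each side is a finite straight segment at perpendicular distance d = a/(2 tan(π/3)) = 0.06091 m from the centre, with end-angles ±π/3.
One side contributes B₁ = (μ₀I/4πd)·2 sin(π/3) = 7.51×10⁻⁶ T.
All 3 sides add in the same direction: B = 3 × 7.51×10⁻⁶ = 2.25×10⁻⁵ T.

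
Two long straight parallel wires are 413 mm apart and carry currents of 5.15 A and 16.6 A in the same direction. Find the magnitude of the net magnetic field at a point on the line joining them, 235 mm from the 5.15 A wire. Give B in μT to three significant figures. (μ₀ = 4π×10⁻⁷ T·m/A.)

Each long wire gives B = μ₀I/(2πd). Distances are d₁ = 0.235 m and d₂ = 0.178 m.
B₁ = 4.38×10⁻⁶ T, B₂ = 1.87×10⁻⁵ T.
Between parallel currents the two contributions point in opposite directions, so they subtract. B = |B₁ − B₂| = |4.38×10⁻⁶ − 1.87×10⁻⁵| = 1.43×10⁻⁵ T.

B ≈ 14.3 μT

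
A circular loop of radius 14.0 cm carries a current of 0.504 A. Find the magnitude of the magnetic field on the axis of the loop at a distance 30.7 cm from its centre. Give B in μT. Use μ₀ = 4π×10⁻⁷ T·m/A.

B ≈ 0.162 μT

On the axis of a circular loop, B = μ₀IR² / [2(R²+z²)^(3/2)].
R² + z² = (0.14)² + (0.307)² = 0.1138 m², and (R²+z²)^(3/2) = 3.84×10⁻² m³.
B = (4π×10⁻⁷ × 0.504 × 0.0196) / (2 × 3.84×10⁻²) = 1.62×10⁻⁷ T.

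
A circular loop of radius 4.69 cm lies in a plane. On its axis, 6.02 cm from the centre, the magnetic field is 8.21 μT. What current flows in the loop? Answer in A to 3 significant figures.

On the axis of a loop, B = μ₀IR²/[2(R²+z²)^(3/2)], so I = 2B(R²+z²)^(3/2)/(μ₀R²).
R² + z² = 0.0022 + 0.003624 = 0.005824 m²; raised to 3/2 gives 4.44×10⁻⁴ m³.
I = 2 × 8.21×10⁻⁶ × 4.44×10⁻⁴ / (1.26×10⁻⁶ × 0.0022) = 2.64 A.

I ≈ 2.64 A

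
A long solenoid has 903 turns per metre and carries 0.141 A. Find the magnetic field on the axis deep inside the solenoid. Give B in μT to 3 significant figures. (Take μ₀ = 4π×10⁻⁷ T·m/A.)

Inside a long solenoid, B = μ₀nI with n = 903 turns/m.
B = 4π×10⁻⁷ × 903 × 0.141 = 1.60×10⁻⁴ T.

B ≈ 160 μT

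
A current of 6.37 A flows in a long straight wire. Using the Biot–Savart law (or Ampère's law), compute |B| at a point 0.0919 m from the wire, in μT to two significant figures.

For an infinitely long straight wire, B = μ₀I/(2πd).
B = (4π×10⁻⁷ × 6.37) / (2π × 0.0919) = 1.39×10⁻⁵ T.

B ≈ 14 μT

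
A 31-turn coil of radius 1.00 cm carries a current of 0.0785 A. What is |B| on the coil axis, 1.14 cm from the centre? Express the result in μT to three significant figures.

B ≈ 43.8 μT

For an N-turn flat coil, B = Nμ₀IR²/[2(R²+z²)^(3/2)] with R = 0.01 m, z = 0.0114 m.
B = 31 × 1.41×10⁻⁶ T = 4.38×10⁻⁵ T.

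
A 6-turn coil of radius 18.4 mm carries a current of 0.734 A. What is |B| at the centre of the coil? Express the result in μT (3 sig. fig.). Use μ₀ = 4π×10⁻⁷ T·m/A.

B ≈ 150 μT

For an N-turn flat coil, B = Nμ₀I/(2R) with R = 0.0184 m.
B = 6 × 2.51×10⁻⁵ T = 1.50×10⁻⁴ T.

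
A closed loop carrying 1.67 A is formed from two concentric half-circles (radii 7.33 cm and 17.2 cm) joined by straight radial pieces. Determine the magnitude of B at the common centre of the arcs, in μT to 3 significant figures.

B ≈ 4.11 μT

The radial connectors point toward the centre, so dl × r̂ = 0 and they contribute nothing.
Each semicircle gives μ₀I/(4R): inner arc 7.16×10⁻⁶ T, outer arc 3.05×10⁻⁶ T.
The two arcs carry current in opposite angular senses, so their fields oppose: B = |7.16×10⁻⁶ − 3.05×10⁻⁶| = 4.11×10⁻⁶ T.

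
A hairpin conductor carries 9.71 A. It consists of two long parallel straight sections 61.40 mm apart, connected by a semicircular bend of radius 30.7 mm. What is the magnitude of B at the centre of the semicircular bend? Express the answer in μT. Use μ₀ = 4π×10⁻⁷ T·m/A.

B ≈ 163 μT

The semicircular arc contributes B_arc = μ₀I·π/(4πR) = μ₀I/(4R) = 9.94×10⁻⁵ T.
Each semi-infinite lead is at perpendicular distance R = 0.0307 m from the centre, with the perpendicular foot at its near end, so it contributes μ₀I/(4πR); both point the same way, together 6.33×10⁻⁵ T.
Arc and leads all point the same direction: B = 9.94×10⁻⁵ + 6.33×10⁻⁵ = 1.63×10⁻⁴ T.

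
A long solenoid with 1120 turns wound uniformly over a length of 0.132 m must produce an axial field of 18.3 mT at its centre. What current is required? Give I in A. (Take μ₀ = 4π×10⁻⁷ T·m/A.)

Inside a long solenoid B = μ₀nI with n = 8485 m⁻¹, so I = B/(μ₀n).
I = 1.83×10⁻² / (4π×10⁻⁷ × 8485) = 1.72 A.

I ≈ 1.72 A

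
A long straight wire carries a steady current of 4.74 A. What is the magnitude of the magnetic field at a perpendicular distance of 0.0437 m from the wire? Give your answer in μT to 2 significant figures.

For an infinitely long straight wire, B = μ₀I/(2πd).
B = (4π×10⁻⁷ × 4.74) / (2π × 0.0437) = 2.17×10⁻⁵ T.

B ≈ 22 μT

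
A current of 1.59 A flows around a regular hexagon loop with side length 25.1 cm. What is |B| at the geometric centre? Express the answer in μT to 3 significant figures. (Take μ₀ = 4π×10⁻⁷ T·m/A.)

Each side is a finite straight segment at perpendicular distance d = a/(2 tan(π/6)) = 0.2174 m from the centre, with end-angles ±π/6.
One side contributes B₁ = (μ₀I/4πd)·2 sin(π/6) = 7.31×10⁻⁷ T.
All 6 sides add in the same direction: B = 6 × 7.31×10⁻⁷ = 4.39×10⁻⁶ T.

B ≈ 4.39 μT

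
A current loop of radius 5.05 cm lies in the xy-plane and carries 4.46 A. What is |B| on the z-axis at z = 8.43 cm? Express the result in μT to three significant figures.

B ≈ 7.53 μT

On the axis of a circular loop, B = μ₀IR² / [2(R²+z²)^(3/2)].
R² + z² = (0.0505)² + (0.0843)² = 0.009657 m², and (R²+z²)^(3/2) = 9.49×10⁻⁴ m³.
B = (4π×10⁻⁷ × 4.46 × 0.00255) / (2 × 9.49×10⁻⁴) = 7.53×10⁻⁶ T.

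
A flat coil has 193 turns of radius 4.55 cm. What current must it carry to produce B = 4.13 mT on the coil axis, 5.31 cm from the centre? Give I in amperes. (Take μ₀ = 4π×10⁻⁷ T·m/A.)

I ≈ 5.63 A

For an N-turn coil, B = Nμ₀IR²/[2(R²+z²)^(3/2)] with R = 0.0455 m, z = 0.0531 m, so I = 2B(R²+z²)^(3/2)/(Nμ₀R²) = 2 × 4.13×10⁻³ × 3.42×10⁻⁴ / (193 × 4π×10⁻⁷ × 0.00207) = 5.63 A.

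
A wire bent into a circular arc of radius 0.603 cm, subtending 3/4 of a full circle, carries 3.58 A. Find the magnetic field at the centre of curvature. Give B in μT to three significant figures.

The Biot–Savart field of a circular arc at its centre is B = μ₀Iφ/(4πR), with φ = 4.712 rad.
B = (4π×10⁻⁷ × 3.58 × 4.712) / (4π × 0.00603) = 2.80×10⁻⁴ T.

B ≈ 280 μT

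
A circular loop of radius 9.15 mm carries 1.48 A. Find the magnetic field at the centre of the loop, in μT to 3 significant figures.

At the centre of a circular loop the Biot–Savart law gives B = μ₀I/(2R).
B = (4π×10⁻⁷ × 1.48) / (2 × 0.00915) = 1.02×10⁻⁴ T.

B ≈ 102 μT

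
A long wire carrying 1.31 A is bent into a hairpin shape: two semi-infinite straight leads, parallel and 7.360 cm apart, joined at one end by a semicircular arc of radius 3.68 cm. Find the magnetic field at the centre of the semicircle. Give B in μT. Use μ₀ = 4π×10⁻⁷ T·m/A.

B ≈ 18.3 μT

The semicircular arc contributes B_arc = μ₀I·π/(4πR) = μ₀I/(4R) = 1.12×10⁻⁵ T.
Each semi-infinite lead is at perpendicular distance R = 0.0368 m from the centre, with the perpendicular foot at its near end, so it contributes μ₀I/(4πR); both point the same way, together 7.12×10⁻⁶ T.
Arc and leads all point the same direction: B = 1.12×10⁻⁵ + 7.12×10⁻⁶ = 1.83×10⁻⁵ T.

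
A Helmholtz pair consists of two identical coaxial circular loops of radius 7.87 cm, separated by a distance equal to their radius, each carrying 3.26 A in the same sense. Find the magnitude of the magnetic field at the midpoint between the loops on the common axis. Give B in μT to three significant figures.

B ≈ 37.2 μT

Each loop contributes B = μ₀IR²/[2(R²+z²)^(3/2)] on the axis, with z measured from that loop.
Loop 1 (z = 0.03935 m): B₁ = 1.86×10⁻⁵ T. Loop 2 (z = 0.03935 m): B₂ = 1.86×10⁻⁵ T.
The fields add: B = B₁ + B₂ = 3.72×10⁻⁵ T.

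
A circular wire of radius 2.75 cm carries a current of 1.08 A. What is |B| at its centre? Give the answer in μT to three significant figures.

At the centre of a circular loop the Biot–Savart law gives B = μ₀I/(2R).
B = (4π×10⁻⁷ × 1.08) / (2 × 0.0275) = 2.47×10⁻⁵ T.

B ≈ 24.7 μT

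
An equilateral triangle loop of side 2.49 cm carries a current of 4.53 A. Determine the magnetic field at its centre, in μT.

Each side is a finite straight segment at perpendicular distance d = a/(2 tan(π/3)) = 0.007188 m from the centre, with end-angles ±π/3.
One side contributes B₁ = (μ₀I/4πd)·2 sin(π/3) = 1.09×10⁻⁴ T.
All 3 sides add in the same direction: B = 3 × 1.09×10⁻⁴ = 3.27×10⁻⁴ T.

B ≈ 327 μT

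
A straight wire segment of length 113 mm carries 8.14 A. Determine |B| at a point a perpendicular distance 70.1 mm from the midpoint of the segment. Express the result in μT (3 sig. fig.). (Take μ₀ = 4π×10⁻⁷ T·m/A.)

For a finite straight segment, B = (μ₀I/4πd)(sinθ₁ + sinθ₂), where θ₁, θ₂ are the angles from the perpendicular to each end.
The perpendicular from the point meets the wire at its midpoint, so each end is L/2 = 0.0565 m away along the wire.
sinθ₁ = 0.0565/√(0.0565²+0.0701²) = 0.6275; sinθ₂ = 0.0565/√(0.0565²+0.0701²) = 0.6275.
B = (4π×10⁻⁷ × 8.14) / (4π × 0.0701) × (0.6275 + 0.6275) = 1.46×10⁻⁵ T.

B ≈ 14.6 μT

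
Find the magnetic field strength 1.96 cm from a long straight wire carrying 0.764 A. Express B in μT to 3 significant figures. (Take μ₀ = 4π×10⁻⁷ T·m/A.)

B ≈ 7.80 μT

For an infinitely long straight wire, B = μ₀I/(2πd).
B = (4π×10⁻⁷ × 0.764) / (2π × 0.0196) = 7.80×10⁻⁶ T.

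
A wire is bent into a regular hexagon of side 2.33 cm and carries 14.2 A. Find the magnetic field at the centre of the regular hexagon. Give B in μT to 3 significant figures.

B ≈ 422 μT

Each side is a finite straight segment at perpendicular distance d = a/(2 tan(π/6)) = 0.02018 m from the centre, with end-angles ±π/6.
One side contributes B₁ = (μ₀I/4πd)·2 sin(π/6) = 7.04×10⁻⁵ T.
All 6 sides add in the same direction: B = 6 × 7.04×10⁻⁵ = 4.22×10⁻⁴ T.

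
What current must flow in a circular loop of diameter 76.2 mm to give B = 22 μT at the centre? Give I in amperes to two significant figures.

At the centre of a circular loop B = μ₀I/(2R), so I = 2RB/μ₀.
With R = 0.0381 m, I = 2 × 0.0381 × 2.20×10⁻⁵ / (4π×10⁻⁷) = 1.33 A.

I ≈ 1.3 A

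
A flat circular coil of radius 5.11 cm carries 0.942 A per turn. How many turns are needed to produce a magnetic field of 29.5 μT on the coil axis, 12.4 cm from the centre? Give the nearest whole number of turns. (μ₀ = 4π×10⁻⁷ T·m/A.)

N = 46

For an N-turn coil, B = Nμ₀IR²/[2(R²+z²)^(3/2)]. A single turn gives B₁ = 6.41×10⁻⁷ T with R = 0.0511 m, z = 0.124 m.
N = B/B₁ = 2.95×10⁻⁵ / 6.41×10⁻⁷ = 46.05.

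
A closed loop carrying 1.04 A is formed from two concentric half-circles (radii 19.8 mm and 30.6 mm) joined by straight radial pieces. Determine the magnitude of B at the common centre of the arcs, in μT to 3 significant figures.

The radial connectors point toward the centre, so dl × r̂ = 0 and they contribute nothing.
Each semicircle gives μ₀I/(4R): inner arc 1.65×10⁻⁵ T, outer arc 1.07×10⁻⁵ T.
The two arcs carry current in opposite angular senses, so their fields oppose: B = |1.65×10⁻⁵ − 1.07×10⁻⁵| = 5.82×10⁻⁶ T.

B ≈ 5.82 μT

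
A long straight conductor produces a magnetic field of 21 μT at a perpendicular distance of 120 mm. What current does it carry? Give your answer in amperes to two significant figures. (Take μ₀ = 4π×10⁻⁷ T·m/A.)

I ≈ 13 A

For a long straight wire B = μ₀I/(2πd), so I = 2πdB/μ₀.
I = 2π × 0.12 × 2.10×10⁻⁵ / (4π×10⁻⁷) = 12.6 A.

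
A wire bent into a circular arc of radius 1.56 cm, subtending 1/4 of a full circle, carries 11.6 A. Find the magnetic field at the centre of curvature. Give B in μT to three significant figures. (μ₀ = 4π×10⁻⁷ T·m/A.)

The Biot–Savart field of a circular arc at its centre is B = μ₀Iφ/(4πR), with φ = 1.571 rad.
B = (4π×10⁻⁷ × 11.6 × 1.571) / (4π × 0.0156) = 1.17×10⁻⁴ T.

B ≈ 117 μT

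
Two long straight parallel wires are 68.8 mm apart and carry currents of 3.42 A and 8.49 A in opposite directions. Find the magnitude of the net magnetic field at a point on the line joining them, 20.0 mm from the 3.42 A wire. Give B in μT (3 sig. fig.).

Each long wire gives B = μ₀I/(2πd). Distances are d₁ = 0.02 m and d₂ = 0.0488 m.
B₁ = 3.42×10⁻⁵ T, B₂ = 3.48×10⁻⁵ T.
Between antiparallel currents both contributions point the same way, so they add. B = B₁ + B₂ = 3.42×10⁻⁵ + 3.48×10⁻⁵ = 6.90×10⁻⁵ T.

B ≈ 69.0 μT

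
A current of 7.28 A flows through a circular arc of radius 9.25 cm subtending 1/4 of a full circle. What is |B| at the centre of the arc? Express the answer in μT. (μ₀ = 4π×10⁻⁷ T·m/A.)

The Biot–Savart field of a circular arc at its centre is B = μ₀Iφ/(4πR), with φ = 1.571 rad.
B = (4π×10⁻⁷ × 7.28 × 1.571) / (4π × 0.0925) = 1.24×10⁻⁵ T.

B ≈ 12.4 μT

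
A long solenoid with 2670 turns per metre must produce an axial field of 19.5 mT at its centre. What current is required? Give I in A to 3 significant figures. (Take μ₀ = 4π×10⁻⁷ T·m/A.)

Inside a long solenoid B = μ₀nI with n = 2670 m⁻¹, so I = B/(μ₀n).
I = 1.95×10⁻² / (4π×10⁻⁷ × 2670) = 5.81 A.

I ≈ 5.81 A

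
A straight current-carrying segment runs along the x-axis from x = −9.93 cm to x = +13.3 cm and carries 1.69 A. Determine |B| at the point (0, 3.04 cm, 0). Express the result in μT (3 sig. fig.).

For a finite straight segment, B = (μ₀I/4πd)(sinθ₁ + sinθ₂), where θ₁, θ₂ are the angles from the perpendicular to each end.
The perpendicular distance is d = 0.0304 m; the end-offsets along the wire are a = 0.0993 m and b = 0.133 m.
sinθ₁ = 0.0993/√(0.0993²+0.0304²) = 0.9562; sinθ₂ = 0.133/√(0.133²+0.0304²) = 0.9749.
B = (4π×10⁻⁷ × 1.69) / (4π × 0.0304) × (0.9562 + 0.9749) = 1.07×10⁻⁵ T.

B ≈ 10.7 μT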